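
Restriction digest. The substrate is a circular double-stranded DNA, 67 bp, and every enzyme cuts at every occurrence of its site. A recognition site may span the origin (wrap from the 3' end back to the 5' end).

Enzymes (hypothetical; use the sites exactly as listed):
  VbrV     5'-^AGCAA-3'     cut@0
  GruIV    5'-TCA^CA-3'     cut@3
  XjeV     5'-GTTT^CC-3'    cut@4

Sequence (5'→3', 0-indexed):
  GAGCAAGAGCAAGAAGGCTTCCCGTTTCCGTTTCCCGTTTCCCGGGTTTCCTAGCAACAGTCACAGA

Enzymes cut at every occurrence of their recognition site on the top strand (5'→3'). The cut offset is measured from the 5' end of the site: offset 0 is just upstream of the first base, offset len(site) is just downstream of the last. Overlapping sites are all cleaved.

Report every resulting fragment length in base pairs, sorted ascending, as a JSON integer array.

[3,5,6,6,7,9,11,20]

Site scan:
  VbrV (AGCAA, off=0): starts [1, 7, 52] → cuts [1, 7, 52]
  GruIV (TCACA, off=3): starts [60] → cuts [63]
  XjeV (GTTTCC, off=4): starts [23, 29, 36, 45] → cuts [27, 33, 40, 49]

Pooled cuts: [1, 7, 27, 33, 40, 49, 52, 63]

Fragments:
  1→7: 6 bp
  7→27: 20 bp
  27→33: 6 bp
  33→40: 7 bp
  40→49: 9 bp
  49→52: 3 bp
  52→63: 11 bp
  63→1 (wrap): 67-63+1 = 5 bp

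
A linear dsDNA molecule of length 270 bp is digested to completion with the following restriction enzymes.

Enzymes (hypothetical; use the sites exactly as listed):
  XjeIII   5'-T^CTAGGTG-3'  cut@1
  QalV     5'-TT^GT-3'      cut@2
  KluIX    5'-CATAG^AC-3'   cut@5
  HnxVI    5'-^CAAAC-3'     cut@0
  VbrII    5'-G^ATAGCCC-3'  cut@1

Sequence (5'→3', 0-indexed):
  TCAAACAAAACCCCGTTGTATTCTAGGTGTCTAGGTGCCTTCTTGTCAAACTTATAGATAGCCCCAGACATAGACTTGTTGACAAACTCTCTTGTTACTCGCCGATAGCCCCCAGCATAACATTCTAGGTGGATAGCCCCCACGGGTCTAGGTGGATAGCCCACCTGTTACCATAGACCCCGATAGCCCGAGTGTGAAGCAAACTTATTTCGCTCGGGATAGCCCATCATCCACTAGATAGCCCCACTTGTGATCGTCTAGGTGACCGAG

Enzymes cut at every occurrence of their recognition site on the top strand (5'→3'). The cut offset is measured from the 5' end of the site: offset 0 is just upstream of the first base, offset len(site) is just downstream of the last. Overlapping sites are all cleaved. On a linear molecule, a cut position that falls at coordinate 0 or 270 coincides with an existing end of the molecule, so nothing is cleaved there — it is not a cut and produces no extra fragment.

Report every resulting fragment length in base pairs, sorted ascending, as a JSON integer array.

Scan for sites:
  XjeIII TCTAGGTG/1: at [21, 29, 123, 146, 256] ⇒ [22, 30, 124, 147, 257]
  QalV TTGT/2: at [15, 42, 75, 91, 247] ⇒ [17, 44, 77, 93, 249]
  KluIX CATAGAC/5: at [68, 171] ⇒ [73, 176]
  HnxVI CAAAC/0: at [1, 46, 82, 199] ⇒ [1, 46, 82, 199]
  VbrII GATAGCCC/1: at [56, 103, 131, 154, 181, 217, 236] ⇒ [57, 104, 132, 155, 182, 218, 237]

Pooled cuts: [1, 17, 22, 30, 44, 46, 57, 73, 77, 82, 93, 104, 124, 132, 147, 155, 176, 182, 199, 218, 237, 249, 257]

Fragments:
  [0,1): 1 bp
  [1,17): 16 bp
  [17,22): 5 bp
  [22,30): 8 bp
  [30,44): 14 bp
  [44,46): 2 bp
  [46,57): 11 bp
  [57,73): 16 bp
  [73,77): 4 bp
  [77,82): 5 bp
  [82,93): 11 bp
  [93,104): 11 bp
  [104,124): 20 bp
  [124,132): 8 bp
  [132,147): 15 bp
  [147,155): 8 bp
  [155,176): 21 bp
  [176,182): 6 bp
  [182,199): 17 bp
  [199,218): 19 bp
  [218,237): 19 bp
  [237,249): 12 bp
  [249,257): 8 bp
  [257,270): 13 bp

[1,2,4,5,5,6,8,8,8,8,11,11,11,12,13,14,15,16,16,17,19,19,20,21]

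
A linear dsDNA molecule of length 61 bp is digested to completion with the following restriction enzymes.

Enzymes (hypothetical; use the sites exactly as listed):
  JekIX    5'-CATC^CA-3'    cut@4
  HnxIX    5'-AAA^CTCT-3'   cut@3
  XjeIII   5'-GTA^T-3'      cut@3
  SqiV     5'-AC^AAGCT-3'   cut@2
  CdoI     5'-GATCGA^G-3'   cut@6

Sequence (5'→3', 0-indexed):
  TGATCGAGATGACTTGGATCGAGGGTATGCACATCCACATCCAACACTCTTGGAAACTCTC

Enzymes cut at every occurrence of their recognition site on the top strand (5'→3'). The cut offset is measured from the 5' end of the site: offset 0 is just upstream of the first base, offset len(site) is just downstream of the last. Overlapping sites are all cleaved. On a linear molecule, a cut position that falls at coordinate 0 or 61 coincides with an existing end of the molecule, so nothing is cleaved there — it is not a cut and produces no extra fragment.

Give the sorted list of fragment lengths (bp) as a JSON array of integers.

[5,5,6,7,8,15,15]

Site scan:
  JekIX (CATCCA, off=4): starts [31, 37] → cuts [35, 41]
  HnxIX (AAACTCT, off=3): starts [53] → cuts [56]
  XjeIII (GTAT, off=3): starts [24] → cuts [27]
  SqiV (ACAAGCT, off=2): no sites
  CdoI (GATCGAG, off=6): starts [1, 16] → cuts [7, 22]

All cut coordinates (distinct, sorted): [7, 22, 27, 35, 41, 56]

Fragment lengths:
  [0,7): 7 bp
  [7,22): 15 bp
  [22,27): 5 bp
  [27,35): 8 bp
  [35,41): 6 bp
  [41,56): 15 bp
  [56,61): 5 bp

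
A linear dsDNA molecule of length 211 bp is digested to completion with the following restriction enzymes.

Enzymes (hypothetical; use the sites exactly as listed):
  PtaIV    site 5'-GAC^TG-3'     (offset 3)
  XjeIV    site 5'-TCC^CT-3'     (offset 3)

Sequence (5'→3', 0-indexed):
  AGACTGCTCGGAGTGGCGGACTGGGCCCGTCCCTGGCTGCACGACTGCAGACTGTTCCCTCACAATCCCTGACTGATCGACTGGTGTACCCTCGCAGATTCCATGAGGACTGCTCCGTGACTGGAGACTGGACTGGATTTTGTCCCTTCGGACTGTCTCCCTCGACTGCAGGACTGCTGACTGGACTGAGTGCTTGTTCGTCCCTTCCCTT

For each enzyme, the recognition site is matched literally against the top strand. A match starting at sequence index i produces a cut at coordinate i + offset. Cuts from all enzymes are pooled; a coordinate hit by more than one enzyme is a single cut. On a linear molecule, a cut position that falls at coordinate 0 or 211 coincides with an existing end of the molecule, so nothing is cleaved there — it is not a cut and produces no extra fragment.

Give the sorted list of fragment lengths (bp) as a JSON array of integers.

[3,4,5,5,5,5,6,6,7,7,7,7,8,8,8,10,11,11,12,13,17,17,29]

Scan for sites:
  PtaIV GACTG/3: at [1, 18, 42, 49, 70, 78, 107, 118, 125, 130, 150, 163, 171, 178, 183] ⇒ [4, 21, 45, 52, 73, 81, 110, 121, 128, 133, 153, 166, 174, 181, 186]
  XjeIV TCCCT/3: at [29, 55, 65, 142, 157, 200, 205] ⇒ [32, 58, 68, 145, 160, 203, 208]

Pooled cuts: [4, 21, 32, 45, 52, 58, 68, 73, 81, 110, 121, 128, 133, 145, 153, 160, 166, 174, 181, 186, 203, 208]

Fragment lengths:
  [0,4): 4 bp
  [4,21): 17 bp
  [21,32): 11 bp
  [32,45): 13 bp
  [45,52): 7 bp
  [52,58): 6 bp
  [58,68): 10 bp
  [68,73): 5 bp
  [73,81): 8 bp
  [81,110): 29 bp
  [110,121): 11 bp
  [121,128): 7 bp
  [128,133): 5 bp
  [133,145): 12 bp
  [145,153): 8 bp
  [153,160): 7 bp
  [160,166): 6 bp
  [166,174): 8 bp
  [174,181): 7 bp
  [181,186): 5 bp
  [186,203): 17 bp
  [203,208): 5 bp
  [208,211): 3 bp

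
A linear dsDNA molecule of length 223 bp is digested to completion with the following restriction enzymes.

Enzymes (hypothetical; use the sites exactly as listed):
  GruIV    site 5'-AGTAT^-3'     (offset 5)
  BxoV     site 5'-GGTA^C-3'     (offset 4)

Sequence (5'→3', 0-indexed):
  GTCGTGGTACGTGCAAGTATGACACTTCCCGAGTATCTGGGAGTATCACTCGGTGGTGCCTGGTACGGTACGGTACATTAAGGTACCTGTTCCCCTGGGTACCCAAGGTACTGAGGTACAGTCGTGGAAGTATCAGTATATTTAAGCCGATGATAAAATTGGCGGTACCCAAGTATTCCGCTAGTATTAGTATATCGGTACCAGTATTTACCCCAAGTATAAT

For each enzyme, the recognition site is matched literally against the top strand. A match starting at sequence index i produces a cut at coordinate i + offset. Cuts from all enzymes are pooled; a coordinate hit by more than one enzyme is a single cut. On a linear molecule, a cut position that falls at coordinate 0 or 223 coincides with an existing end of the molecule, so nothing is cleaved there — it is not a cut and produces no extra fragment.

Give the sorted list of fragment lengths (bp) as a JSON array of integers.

[3,5,5,6,6,7,7,8,9,9,9,10,10,11,11,13,15,16,16,19,28]

Site scan:
  GruIV (AGTAT, off=5): starts [15, 31, 41, 128, 134, 171, 182, 188, 202, 215] → cuts [20, 36, 46, 133, 139, 176, 187, 193, 207, 220]
  BxoV (GGTAC, off=4): starts [5, 61, 66, 71, 81, 97, 106, 114, 163, 196] → cuts [9, 65, 70, 75, 85, 101, 110, 118, 167, 200]

Pooled cuts: [9, 20, 36, 46, 65, 70, 75, 85, 101, 110, 118, 133, 139, 167, 176, 187, 193, 200, 207, 220]

Fragment lengths:
  [0,9): 9 bp
  [9,20): 11 bp
  [20,36): 16 bp
  [36,46): 10 bp
  [46,65): 19 bp
  [65,70): 5 bp
  [70,75): 5 bp
  [75,85): 10 bp
  [85,101): 16 bp
  [101,110): 9 bp
  [110,118): 8 bp
  [118,133): 15 bp
  [133,139): 6 bp
  [139,167): 28 bp
  [167,176): 9 bp
  [176,187): 11 bp
  [187,193): 6 bp
  [193,200): 7 bp
  [200,207): 7 bp
  [207,220): 13 bp
  [220,223): 3 bp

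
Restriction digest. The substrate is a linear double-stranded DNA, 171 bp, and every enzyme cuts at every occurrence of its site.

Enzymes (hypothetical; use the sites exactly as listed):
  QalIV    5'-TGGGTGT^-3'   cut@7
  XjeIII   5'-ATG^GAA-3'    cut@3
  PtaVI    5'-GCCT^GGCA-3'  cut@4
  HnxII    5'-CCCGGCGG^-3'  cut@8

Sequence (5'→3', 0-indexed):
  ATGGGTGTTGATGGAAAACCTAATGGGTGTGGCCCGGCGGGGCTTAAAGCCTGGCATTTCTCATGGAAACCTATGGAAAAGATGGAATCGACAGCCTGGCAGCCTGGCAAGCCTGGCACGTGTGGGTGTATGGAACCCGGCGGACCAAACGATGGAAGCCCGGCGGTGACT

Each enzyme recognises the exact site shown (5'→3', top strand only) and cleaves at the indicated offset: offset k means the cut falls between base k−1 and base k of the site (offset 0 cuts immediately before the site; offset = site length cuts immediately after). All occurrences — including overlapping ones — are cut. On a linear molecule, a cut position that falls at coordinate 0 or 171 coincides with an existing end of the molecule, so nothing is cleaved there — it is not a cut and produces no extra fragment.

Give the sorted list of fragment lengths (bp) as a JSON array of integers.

[3,5,5,8,8,9,9,10,10,11,11,12,12,13,13,15,17]

Scan for sites:
  QalIV TGGGTGT/7: at [1, 23, 122] ⇒ [8, 30, 129]
  XjeIII ATGGAA/3: at [10, 62, 72, 81, 129, 151] ⇒ [13, 65, 75, 84, 132, 154]
  PtaVI GCCTGGCA/4: at [48, 93, 101, 110] ⇒ [52, 97, 105, 114]
  HnxII CCCGGCGG/8: at [32, 135, 158] ⇒ [40, 143, 166]

All cut coordinates (distinct, sorted): [8, 13, 30, 40, 52, 65, 75, 84, 97, 105, 114, 129, 132, 143, 154, 166]

Fragment lengths:
  [0,8): 8 bp
  [8,13): 5 bp
  [13,30): 17 bp
  [30,40): 10 bp
  [40,52): 12 bp
  [52,65): 13 bp
  [65,75): 10 bp
  [75,84): 9 bp
  [84,97): 13 bp
  [97,105): 8 bp
  [105,114): 9 bp
  [114,129): 15 bp
  [129,132): 3 bp
  [132,143): 11 bp
  [143,154): 11 bp
  [154,166): 12 bp
  [166,171): 5 bp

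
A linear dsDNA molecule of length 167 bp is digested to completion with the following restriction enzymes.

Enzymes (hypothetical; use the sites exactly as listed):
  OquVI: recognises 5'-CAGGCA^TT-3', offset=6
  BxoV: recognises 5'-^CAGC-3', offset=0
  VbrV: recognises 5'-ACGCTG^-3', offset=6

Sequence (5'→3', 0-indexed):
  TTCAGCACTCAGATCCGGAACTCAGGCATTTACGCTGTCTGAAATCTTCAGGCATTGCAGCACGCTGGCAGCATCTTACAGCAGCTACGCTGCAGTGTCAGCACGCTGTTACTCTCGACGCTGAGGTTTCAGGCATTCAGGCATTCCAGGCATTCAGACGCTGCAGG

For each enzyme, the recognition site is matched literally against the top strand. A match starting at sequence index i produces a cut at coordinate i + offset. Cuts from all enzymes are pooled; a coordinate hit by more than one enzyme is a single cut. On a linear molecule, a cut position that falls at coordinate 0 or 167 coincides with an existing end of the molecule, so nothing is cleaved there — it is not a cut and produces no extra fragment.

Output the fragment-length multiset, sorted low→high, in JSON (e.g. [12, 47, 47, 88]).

[1,2,3,3,4,6,8,9,9,10,10,10,11,11,12,15,17,26]

Site scan:
  OquVI CAGGCATT/6: at [22, 48, 129, 137, 146] ⇒ [28, 54, 135, 143, 152]
  BxoV CAGC/0: at [2, 57, 68, 78, 81, 98] ⇒ [2, 57, 68, 78, 81, 98]
  VbrV ACGCTG/6: at [31, 61, 86, 102, 117, 157] ⇒ [37, 67, 92, 108, 123, 163]

All cut coordinates (distinct, sorted): [2, 28, 37, 54, 57, 67, 68, 78, 81, 92, 98, 108, 123, 135, 143, 152, 163]

Fragment lengths:
  [0,2): 2 bp
  [2,28): 26 bp
  [28,37): 9 bp
  [37,54): 17 bp
  [54,57): 3 bp
  [57,67): 10 bp
  [67,68): 1 bp
  [68,78): 10 bp
  [78,81): 3 bp
  [81,92): 11 bp
  [92,98): 6 bp
  [98,108): 10 bp
  [108,123): 15 bp
  [123,135): 12 bp
  [135,143): 8 bp
  [143,152): 9 bp
  [152,163): 11 bp
  [163,167): 4 bp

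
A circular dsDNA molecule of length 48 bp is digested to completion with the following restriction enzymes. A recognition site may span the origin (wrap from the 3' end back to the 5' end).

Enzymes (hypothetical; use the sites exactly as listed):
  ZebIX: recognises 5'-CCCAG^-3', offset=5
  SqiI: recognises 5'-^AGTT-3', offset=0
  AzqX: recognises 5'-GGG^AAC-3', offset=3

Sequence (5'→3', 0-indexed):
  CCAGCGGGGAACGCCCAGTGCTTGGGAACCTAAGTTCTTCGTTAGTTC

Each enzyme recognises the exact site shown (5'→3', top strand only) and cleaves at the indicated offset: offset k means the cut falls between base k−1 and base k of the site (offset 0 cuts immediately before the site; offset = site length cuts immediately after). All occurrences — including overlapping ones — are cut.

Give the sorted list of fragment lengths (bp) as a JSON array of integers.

Site scan:
  ZebIX (CCCAG, off=5): starts [13, 47] → cuts [4, 18]
  SqiI (AGTT, off=0): starts [32, 43] → cuts [32, 43]
  AzqX (GGGAAC, off=3): starts [6, 23] → cuts [9, 26]

All cut coordinates (distinct, sorted): [4, 9, 18, 26, 32, 43]

Fragments:
  4→9: 5 bp
  9→18: 9 bp
  18→26: 8 bp
  26→32: 6 bp
  32→43: 11 bp
  43→4 (wrap): 48-43+4 = 9 bp

[5,6,8,9,9,11]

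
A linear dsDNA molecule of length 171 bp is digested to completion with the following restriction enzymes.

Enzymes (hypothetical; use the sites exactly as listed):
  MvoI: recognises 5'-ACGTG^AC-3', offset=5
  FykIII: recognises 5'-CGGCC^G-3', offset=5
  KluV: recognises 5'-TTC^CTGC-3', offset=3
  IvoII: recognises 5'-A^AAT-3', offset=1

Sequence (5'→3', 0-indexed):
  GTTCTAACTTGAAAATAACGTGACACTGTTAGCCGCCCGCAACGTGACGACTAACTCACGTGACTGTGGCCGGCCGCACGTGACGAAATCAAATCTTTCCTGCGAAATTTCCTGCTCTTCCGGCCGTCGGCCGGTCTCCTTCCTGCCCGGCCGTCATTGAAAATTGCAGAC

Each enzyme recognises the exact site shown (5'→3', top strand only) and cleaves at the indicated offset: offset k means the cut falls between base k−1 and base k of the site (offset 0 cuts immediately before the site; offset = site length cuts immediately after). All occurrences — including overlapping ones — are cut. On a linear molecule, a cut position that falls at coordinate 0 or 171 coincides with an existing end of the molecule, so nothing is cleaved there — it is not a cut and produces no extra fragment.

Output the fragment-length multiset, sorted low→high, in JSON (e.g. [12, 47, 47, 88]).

Per-enzyme occurrences:
  MvoI (ACGTGAC, off=5): starts [17, 41, 57, 77] → cuts [22, 46, 62, 82]
  FykIII (CGGCCG, off=5): starts [70, 120, 127, 147] → cuts [75, 125, 132, 152]
  KluV (TTCCTGC, off=3): starts [96, 108, 139] → cuts [99, 111, 142]
  IvoII (AAAT, off=1): starts [12, 85, 90, 104, 160] → cuts [13, 86, 91, 105, 161]

Pooled cuts: [13, 22, 46, 62, 75, 82, 86, 91, 99, 105, 111, 125, 132, 142, 152, 161]

Fragment lengths:
  [0,13): 13 bp
  [13,22): 9 bp
  [22,46): 24 bp
  [46,62): 16 bp
  [62,75): 13 bp
  [75,82): 7 bp
  [82,86): 4 bp
  [86,91): 5 bp
  [91,99): 8 bp
  [99,105): 6 bp
  [105,111): 6 bp
  [111,125): 14 bp
  [125,132): 7 bp
  [132,142): 10 bp
  [142,152): 10 bp
  [152,161): 9 bp
  [161,171): 10 bp

[4,5,6,6,7,7,8,9,9,10,10,10,13,13,14,16,24]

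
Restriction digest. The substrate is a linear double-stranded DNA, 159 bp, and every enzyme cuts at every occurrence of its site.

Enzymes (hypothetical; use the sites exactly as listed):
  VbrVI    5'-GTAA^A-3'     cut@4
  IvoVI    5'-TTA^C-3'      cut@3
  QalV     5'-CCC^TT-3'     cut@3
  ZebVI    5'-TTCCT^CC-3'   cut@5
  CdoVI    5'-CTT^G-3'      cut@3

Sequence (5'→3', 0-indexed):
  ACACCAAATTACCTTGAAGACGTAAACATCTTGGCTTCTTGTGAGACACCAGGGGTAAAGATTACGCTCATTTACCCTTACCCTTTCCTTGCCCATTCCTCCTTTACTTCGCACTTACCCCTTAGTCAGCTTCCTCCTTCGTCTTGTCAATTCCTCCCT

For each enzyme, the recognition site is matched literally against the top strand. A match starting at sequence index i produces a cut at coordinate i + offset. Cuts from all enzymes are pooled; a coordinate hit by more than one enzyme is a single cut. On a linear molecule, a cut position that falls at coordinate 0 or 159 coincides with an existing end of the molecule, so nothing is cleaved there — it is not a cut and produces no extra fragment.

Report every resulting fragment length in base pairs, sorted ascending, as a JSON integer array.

Per-enzyme occurrences:
  VbrVI (GTAAA, off=4): starts [21, 54] → cuts [25, 58]
  IvoVI (TTAC, off=3): starts [8, 61, 71, 77, 103, 114] → cuts [11, 64, 74, 80, 106, 117]
  QalV (CCCTT, off=3): starts [74, 80, 118] → cuts [77, 83, 121]
  ZebVI (TTCCTCC, off=5): starts [95, 130, 150] → cuts [100, 135, 155]
  CdoVI (CTTG, off=3): starts [12, 29, 37, 87, 142] → cuts [15, 32, 40, 90, 145]

All cut coordinates (distinct, sorted): [11, 15, 25, 32, 40, 58, 64, 74, 77, 80, 83, 90, 100, 106, 117, 121, 135, 145, 155]

Fragments:
  [0,11): 11 bp
  [11,15): 4 bp
  [15,25): 10 bp
  [25,32): 7 bp
  [32,40): 8 bp
  [40,58): 18 bp
  [58,64): 6 bp
  [64,74): 10 bp
  [74,77): 3 bp
  [77,80): 3 bp
  [80,83): 3 bp
  [83,90): 7 bp
  [90,100): 10 bp
  [100,106): 6 bp
  [106,117): 11 bp
  [117,121): 4 bp
  [121,135): 14 bp
  [135,145): 10 bp
  [145,155): 10 bp
  [155,159): 4 bp

[3,3,3,4,4,4,6,6,7,7,8,10,10,10,10,10,11,11,14,18]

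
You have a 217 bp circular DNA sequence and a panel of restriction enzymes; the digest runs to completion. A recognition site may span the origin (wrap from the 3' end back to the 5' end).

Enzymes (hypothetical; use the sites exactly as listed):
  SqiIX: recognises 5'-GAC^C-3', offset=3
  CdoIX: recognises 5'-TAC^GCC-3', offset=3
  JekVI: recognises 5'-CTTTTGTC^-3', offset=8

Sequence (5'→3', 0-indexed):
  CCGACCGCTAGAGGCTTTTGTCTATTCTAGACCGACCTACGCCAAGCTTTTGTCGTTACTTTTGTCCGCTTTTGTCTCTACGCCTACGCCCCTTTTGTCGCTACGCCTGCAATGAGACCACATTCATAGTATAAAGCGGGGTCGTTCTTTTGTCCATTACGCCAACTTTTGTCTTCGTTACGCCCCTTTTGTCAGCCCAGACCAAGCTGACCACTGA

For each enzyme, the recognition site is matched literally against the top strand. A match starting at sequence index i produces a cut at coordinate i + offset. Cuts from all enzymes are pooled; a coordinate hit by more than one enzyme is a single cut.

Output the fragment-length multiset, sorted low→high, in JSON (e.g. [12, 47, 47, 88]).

[4,4,4,5,5,6,6,7,8,9,9,10,10,12,12,12,13,14,14,17,36]

Site scan:
  SqiIX GACC/3: at [2, 29, 33, 115, 199, 208, 215] ⇒ [1, 5, 32, 36, 118, 202, 211]
  CdoIX TACGCC/3: at [37, 78, 84, 101, 157, 178] ⇒ [40, 81, 87, 104, 160, 181]
  JekVI CTTTTGTC/8: at [14, 46, 58, 68, 91, 146, 165, 185] ⇒ [22, 54, 66, 76, 99, 154, 173, 193]

All cut coordinates (distinct, sorted): [1, 5, 22, 32, 36, 40, 54, 66, 76, 81, 87, 99, 104, 118, 154, 160, 173, 181, 193, 202, 211]

Fragments:
  1→5: 4 bp
  5→22: 17 bp
  22→32: 10 bp
  32→36: 4 bp
  36→40: 4 bp
  40→54: 14 bp
  54→66: 12 bp
  66→76: 10 bp
  76→81: 5 bp
  81→87: 6 bp
  87→99: 12 bp
  99→104: 5 bp
  104→118: 14 bp
  118→154: 36 bp
  154→160: 6 bp
  160→173: 13 bp
  173→181: 8 bp
  181→193: 12 bp
  193→202: 9 bp
  202→211: 9 bp
  211→1 (wrap): 217-211+1 = 7 bp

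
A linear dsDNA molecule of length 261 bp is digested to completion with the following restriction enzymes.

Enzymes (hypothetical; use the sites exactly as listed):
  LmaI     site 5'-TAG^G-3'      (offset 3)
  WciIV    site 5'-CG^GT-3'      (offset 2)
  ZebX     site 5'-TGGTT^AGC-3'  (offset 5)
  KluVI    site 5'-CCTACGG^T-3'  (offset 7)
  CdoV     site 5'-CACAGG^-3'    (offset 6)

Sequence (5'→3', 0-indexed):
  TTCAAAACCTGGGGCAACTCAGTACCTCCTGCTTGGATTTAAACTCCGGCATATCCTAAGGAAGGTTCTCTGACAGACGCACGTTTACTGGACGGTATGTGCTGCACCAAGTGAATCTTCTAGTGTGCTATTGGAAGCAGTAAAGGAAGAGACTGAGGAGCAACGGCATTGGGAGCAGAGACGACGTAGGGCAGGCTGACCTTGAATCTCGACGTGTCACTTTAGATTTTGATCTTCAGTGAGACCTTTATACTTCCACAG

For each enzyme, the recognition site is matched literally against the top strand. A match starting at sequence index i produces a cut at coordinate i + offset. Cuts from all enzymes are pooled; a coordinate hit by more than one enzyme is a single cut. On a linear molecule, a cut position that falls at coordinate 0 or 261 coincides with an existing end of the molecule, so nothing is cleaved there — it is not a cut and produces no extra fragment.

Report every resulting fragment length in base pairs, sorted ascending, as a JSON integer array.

[72,94,95]

Per-enzyme occurrences:
  LmaI TAGG/3: at [186] ⇒ [189]
  WciIV CGGT/2: at [92] ⇒ [94]
  ZebX (TGGTTAGC, off=5): no sites
  KluVI (CCTACGGT, off=7): no sites
  CdoV (CACAGG, off=6): no sites

All cut coordinates (distinct, sorted): [94, 189]

Fragment lengths:
  [0,94): 94 bp
  [94,189): 95 bp
  [189,261): 72 bp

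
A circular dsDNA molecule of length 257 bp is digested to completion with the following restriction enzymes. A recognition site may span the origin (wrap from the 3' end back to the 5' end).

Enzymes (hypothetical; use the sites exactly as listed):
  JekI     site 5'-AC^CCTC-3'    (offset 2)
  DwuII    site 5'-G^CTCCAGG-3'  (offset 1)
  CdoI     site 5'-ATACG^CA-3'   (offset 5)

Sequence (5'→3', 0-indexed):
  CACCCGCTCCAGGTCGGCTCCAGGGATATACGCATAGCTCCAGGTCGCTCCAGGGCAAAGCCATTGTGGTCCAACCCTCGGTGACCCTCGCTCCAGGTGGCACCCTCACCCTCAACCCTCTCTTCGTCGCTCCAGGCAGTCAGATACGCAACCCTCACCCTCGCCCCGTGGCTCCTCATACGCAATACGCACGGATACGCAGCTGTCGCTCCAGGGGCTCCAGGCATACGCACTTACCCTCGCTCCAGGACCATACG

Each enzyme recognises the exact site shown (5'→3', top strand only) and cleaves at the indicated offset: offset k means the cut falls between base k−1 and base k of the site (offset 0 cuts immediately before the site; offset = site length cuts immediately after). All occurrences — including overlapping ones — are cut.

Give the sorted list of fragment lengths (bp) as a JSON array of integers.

[4,5,5,5,6,6,6,7,7,7,9,9,10,10,10,11,13,13,13,15,15,19,24,28]

Scan for sites:
  JekI (ACCCTC, off=2): starts [73, 83, 101, 107, 114, 150, 156, 235] → cuts [75, 85, 103, 109, 116, 152, 158, 237]
  DwuII (GCTCCAGG, off=1): starts [5, 16, 36, 46, 89, 128, 207, 216, 241] → cuts [6, 17, 37, 47, 90, 129, 208, 217, 242]
  CdoI (ATACGCA, off=5): starts [27, 143, 177, 184, 194, 225, 252] → cuts [0, 32, 148, 182, 189, 199, 230]

Pooled cuts: [0, 6, 17, 32, 37, 47, 75, 85, 90, 103, 109, 116, 129, 148, 152, 158, 182, 189, 199, 208, 217, 230, 237, 242]

Fragments:
  0→6: 6 bp
  6→17: 11 bp
  17→32: 15 bp
  32→37: 5 bp
  37→47: 10 bp
  47→75: 28 bp
  75→85: 10 bp
  85→90: 5 bp
  90→103: 13 bp
  103→109: 6 bp
  109→116: 7 bp
  116→129: 13 bp
  129→148: 19 bp
  148→152: 4 bp
  152→158: 6 bp
  158→182: 24 bp
  182→189: 7 bp
  189→199: 10 bp
  199→208: 9 bp
  208→217: 9 bp
  217→230: 13 bp
  230→237: 7 bp
  237→242: 5 bp
  242→0 (wrap): 257-242+0 = 15 bp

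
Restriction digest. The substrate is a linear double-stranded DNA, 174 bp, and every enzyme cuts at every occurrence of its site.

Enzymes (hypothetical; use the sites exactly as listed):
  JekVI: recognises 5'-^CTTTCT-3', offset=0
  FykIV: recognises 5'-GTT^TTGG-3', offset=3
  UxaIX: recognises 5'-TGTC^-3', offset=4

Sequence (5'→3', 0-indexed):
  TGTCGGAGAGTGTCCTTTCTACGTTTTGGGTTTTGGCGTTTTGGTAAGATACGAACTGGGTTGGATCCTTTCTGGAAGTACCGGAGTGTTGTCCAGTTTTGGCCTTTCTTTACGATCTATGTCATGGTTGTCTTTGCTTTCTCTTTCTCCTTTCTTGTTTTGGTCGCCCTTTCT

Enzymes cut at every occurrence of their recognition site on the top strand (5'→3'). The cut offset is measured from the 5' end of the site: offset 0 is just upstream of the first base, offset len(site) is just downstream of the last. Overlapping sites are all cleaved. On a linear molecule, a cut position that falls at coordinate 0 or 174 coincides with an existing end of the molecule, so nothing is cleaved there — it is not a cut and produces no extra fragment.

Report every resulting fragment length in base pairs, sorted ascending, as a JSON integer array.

Scan for sites:
  JekVI CTTTCT/0: at [14, 67, 103, 136, 142, 149, 168] ⇒ [14, 67, 103, 136, 142, 149, 168]
  FykIV GTTTTGG/3: at [22, 29, 37, 95, 156] ⇒ [25, 32, 40, 98, 159]
  UxaIX TGTC/4: at [0, 10, 89, 119, 128] ⇒ [4, 14, 93, 123, 132]

Pooled cuts: [4, 14, 25, 32, 40, 67, 93, 98, 103, 123, 132, 136, 142, 149, 159, 168]

Fragment lengths:
  [0,4): 4 bp
  [4,14): 10 bp
  [14,25): 11 bp
  [25,32): 7 bp
  [32,40): 8 bp
  [40,67): 27 bp
  [67,93): 26 bp
  [93,98): 5 bp
  [98,103): 5 bp
  [103,123): 20 bp
  [123,132): 9 bp
  [132,136): 4 bp
  [136,142): 6 bp
  [142,149): 7 bp
  [149,159): 10 bp
  [159,168): 9 bp
  [168,174): 6 bp

[4,4,5,5,6,6,7,7,8,9,9,10,10,11,20,26,27]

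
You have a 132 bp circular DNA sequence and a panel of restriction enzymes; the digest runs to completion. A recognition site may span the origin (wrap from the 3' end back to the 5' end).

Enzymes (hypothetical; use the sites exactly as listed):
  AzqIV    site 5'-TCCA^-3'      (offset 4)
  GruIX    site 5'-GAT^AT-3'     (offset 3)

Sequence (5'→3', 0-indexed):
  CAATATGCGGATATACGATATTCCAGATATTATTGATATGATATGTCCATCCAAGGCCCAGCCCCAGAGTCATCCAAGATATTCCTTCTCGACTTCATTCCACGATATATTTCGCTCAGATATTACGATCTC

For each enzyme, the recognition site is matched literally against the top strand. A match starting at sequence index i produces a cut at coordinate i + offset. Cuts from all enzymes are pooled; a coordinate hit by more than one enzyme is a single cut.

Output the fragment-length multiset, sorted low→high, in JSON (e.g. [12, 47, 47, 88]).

Per-enzyme occurrences:
  AzqIV TCCA/4: at [21, 45, 49, 72, 98, 130] ⇒ [2, 25, 49, 53, 76, 102]
  GruIX GATAT/3: at [9, 16, 25, 34, 39, 77, 103, 118] ⇒ [12, 19, 28, 37, 42, 80, 106, 121]

Pooled cuts: [2, 12, 19, 25, 28, 37, 42, 49, 53, 76, 80, 102, 106, 121]

Fragments:
  2→12: 10 bp
  12→19: 7 bp
  19→25: 6 bp
  25→28: 3 bp
  28→37: 9 bp
  37→42: 5 bp
  42→49: 7 bp
  49→53: 4 bp
  53→76: 23 bp
  76→80: 4 bp
  80→102: 22 bp
  102→106: 4 bp
  106→121: 15 bp
  121→2 (wrap): 132-121+2 = 13 bp

[3,4,4,4,5,6,7,7,9,10,13,15,22,23]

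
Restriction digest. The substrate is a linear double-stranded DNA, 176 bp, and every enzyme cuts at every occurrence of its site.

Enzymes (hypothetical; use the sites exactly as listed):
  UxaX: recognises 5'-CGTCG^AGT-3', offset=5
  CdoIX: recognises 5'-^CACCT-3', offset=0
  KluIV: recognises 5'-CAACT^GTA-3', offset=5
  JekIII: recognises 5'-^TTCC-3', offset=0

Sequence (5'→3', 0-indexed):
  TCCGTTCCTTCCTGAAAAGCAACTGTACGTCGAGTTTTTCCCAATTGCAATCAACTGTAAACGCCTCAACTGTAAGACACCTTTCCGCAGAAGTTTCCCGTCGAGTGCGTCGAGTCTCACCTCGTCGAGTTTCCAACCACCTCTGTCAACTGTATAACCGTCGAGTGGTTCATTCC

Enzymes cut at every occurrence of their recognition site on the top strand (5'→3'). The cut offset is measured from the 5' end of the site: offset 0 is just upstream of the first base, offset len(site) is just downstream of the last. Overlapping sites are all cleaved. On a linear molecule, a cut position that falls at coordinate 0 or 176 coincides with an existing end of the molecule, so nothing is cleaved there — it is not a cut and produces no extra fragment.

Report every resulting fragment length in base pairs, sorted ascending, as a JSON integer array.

[3,4,4,4,5,5,5,6,7,8,9,9,9,10,12,12,14,15,16,19]

Site scan:
  UxaX (CGTCGAGT, off=5): starts [27, 98, 107, 122, 158] → cuts [32, 103, 112, 127, 163]
  CdoIX (CACCT, off=0): starts [77, 117, 137] → cuts [77, 117, 137]
  KluIV (CAACTGTA, off=5): starts [19, 51, 66, 146] → cuts [24, 56, 71, 151]
  JekIII (TTCC, off=0): starts [4, 8, 37, 82, 94, 130, 172] → cuts [4, 8, 37, 82, 94, 130, 172]

All cut coordinates (distinct, sorted): [4, 8, 24, 32, 37, 56, 71, 77, 82, 94, 103, 112, 117, 127, 130, 137, 151, 163, 172]

Fragments:
  [0,4): 4 bp
  [4,8): 4 bp
  [8,24): 16 bp
  [24,32): 8 bp
  [32,37): 5 bp
  [37,56): 19 bp
  [56,71): 15 bp
  [71,77): 6 bp
  [77,82): 5 bp
  [82,94): 12 bp
  [94,103): 9 bp
  [103,112): 9 bp
  [112,117): 5 bp
  [117,127): 10 bp
  [127,130): 3 bp
  [130,137): 7 bp
  [137,151): 14 bp
  [151,163): 12 bp
  [163,172): 9 bp
  [172,176): 4 bp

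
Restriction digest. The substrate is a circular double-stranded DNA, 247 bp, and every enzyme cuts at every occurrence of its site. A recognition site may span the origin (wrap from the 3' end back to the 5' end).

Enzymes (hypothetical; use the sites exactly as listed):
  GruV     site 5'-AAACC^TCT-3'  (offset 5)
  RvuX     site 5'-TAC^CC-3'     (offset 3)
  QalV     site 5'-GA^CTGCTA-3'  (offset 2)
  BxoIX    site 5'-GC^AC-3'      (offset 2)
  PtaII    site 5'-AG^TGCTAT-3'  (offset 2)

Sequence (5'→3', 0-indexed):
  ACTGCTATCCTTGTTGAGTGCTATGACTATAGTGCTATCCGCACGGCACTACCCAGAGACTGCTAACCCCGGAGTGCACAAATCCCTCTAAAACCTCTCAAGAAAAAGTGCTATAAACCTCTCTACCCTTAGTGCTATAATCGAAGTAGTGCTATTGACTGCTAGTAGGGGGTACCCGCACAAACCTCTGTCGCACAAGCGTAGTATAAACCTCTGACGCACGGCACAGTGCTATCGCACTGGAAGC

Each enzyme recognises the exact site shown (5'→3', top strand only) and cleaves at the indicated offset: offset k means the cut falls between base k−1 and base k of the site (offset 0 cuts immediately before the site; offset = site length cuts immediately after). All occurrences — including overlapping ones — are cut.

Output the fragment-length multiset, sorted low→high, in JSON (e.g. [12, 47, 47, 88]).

Site scan:
  GruV (AAACCTCT, off=5): starts [90, 114, 181, 207] → cuts [95, 119, 186, 212]
  RvuX (TACCC, off=3): starts [49, 123, 172] → cuts [52, 126, 175]
  QalV (GACTGCTA, off=2): starts [57, 156] → cuts [59, 158]
  BxoIX (GCAC, off=2): starts [40, 45, 75, 177, 192, 218, 223, 236, 245] → cuts [0, 42, 47, 77, 179, 194, 220, 225, 238]
  PtaII (AGTGCTAT, off=2): starts [16, 30, 106, 130, 147, 227] → cuts [18, 32, 108, 132, 149, 229]

Pooled cuts: [0, 18, 32, 42, 47, 52, 59, 77, 95, 108, 119, 126, 132, 149, 158, 175, 179, 186, 194, 212, 220, 225, 229, 238]

Fragment lengths:
  0→18: 18 bp
  18→32: 14 bp
  32→42: 10 bp
  42→47: 5 bp
  47→52: 5 bp
  52→59: 7 bp
  59→77: 18 bp
  77→95: 18 bp
  95→108: 13 bp
  108→119: 11 bp
  119→126: 7 bp
  126→132: 6 bp
  132→149: 17 bp
  149→158: 9 bp
  158→175: 17 bp
  175→179: 4 bp
  179→186: 7 bp
  186→194: 8 bp
  194→212: 18 bp
  212→220: 8 bp
  220→225: 5 bp
  225→229: 4 bp
  229→238: 9 bp
  238→0 (wrap): 247-238+0 = 9 bp

[4,4,5,5,5,6,7,7,7,8,8,9,9,9,10,11,13,14,17,17,18,18,18,18]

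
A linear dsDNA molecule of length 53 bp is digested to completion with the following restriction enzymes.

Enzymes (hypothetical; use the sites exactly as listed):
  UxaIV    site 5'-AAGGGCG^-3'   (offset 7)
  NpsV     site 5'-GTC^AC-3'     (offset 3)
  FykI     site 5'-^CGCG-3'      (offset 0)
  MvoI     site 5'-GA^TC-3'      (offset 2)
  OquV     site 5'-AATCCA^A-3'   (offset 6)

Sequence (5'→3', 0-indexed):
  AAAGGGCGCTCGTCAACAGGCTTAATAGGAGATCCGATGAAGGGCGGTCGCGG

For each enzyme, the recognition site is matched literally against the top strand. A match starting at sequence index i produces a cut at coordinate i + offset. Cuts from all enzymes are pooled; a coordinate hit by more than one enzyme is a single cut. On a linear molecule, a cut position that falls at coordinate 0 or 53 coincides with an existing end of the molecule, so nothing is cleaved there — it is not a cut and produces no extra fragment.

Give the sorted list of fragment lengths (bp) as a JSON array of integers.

Per-enzyme occurrences:
  UxaIV (AAGGGCG, off=7): starts [1, 39] → cuts [8, 46]
  NpsV (GTCAC, off=3): no sites
  FykI (CGCG, off=0): starts [48] → cuts [48]
  MvoI (GATC, off=2): starts [30] → cuts [32]
  OquV (AATCCAA, off=6): no sites

All cut coordinates (distinct, sorted): [8, 32, 46, 48]

Fragments:
  [0,8): 8 bp
  [8,32): 24 bp
  [32,46): 14 bp
  [46,48): 2 bp
  [48,53): 5 bp

[2,5,8,14,24]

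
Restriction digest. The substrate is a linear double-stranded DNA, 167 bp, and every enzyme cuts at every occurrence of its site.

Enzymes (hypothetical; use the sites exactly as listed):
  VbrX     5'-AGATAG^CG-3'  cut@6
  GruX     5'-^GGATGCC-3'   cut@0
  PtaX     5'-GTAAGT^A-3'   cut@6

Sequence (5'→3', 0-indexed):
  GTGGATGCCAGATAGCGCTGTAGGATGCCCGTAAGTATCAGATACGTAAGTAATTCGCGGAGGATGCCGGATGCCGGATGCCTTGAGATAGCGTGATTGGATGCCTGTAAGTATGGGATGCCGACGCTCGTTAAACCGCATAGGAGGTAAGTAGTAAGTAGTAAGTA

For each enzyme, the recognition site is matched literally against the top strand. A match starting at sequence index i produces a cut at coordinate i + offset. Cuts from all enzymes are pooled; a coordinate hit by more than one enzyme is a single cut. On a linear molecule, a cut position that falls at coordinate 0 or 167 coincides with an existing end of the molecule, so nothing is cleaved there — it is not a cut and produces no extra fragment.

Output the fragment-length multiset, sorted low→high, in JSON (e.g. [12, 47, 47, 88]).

[1,2,3,7,7,7,7,7,7,10,13,14,14,15,16,37]

Per-enzyme occurrences:
  VbrX AGATAGCG/6: at [9, 85] ⇒ [15, 91]
  GruX GGATGCC/0: at [2, 22, 61, 68, 75, 98, 115] ⇒ [2, 22, 61, 68, 75, 98, 115]
  PtaX GTAAGTA/6: at [30, 45, 106, 146, 153, 160] ⇒ [36, 51, 112, 152, 159, 166]

All cut coordinates (distinct, sorted): [2, 15, 22, 36, 51, 61, 68, 75, 91, 98, 112, 115, 152, 159, 166]

Fragment lengths:
  [0,2): 2 bp
  [2,15): 13 bp
  [15,22): 7 bp
  [22,36): 14 bp
  [36,51): 15 bp
  [51,61): 10 bp
  [61,68): 7 bp
  [68,75): 7 bp
  [75,91): 16 bp
  [91,98): 7 bp
  [98,112): 14 bp
  [112,115): 3 bp
  [115,152): 37 bp
  [152,159): 7 bp
  [159,166): 7 bp
  [166,167): 1 bp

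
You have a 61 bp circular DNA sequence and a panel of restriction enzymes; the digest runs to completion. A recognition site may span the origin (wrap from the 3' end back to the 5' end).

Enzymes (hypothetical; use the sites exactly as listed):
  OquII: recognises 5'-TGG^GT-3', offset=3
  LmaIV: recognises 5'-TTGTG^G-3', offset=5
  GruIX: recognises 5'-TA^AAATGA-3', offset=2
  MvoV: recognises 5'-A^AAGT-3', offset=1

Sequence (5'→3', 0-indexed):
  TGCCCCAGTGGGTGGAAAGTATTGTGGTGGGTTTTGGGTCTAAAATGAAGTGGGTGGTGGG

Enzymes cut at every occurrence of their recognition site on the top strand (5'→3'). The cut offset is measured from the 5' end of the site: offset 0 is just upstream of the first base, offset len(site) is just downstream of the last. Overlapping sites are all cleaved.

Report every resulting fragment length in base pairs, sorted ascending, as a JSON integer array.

[4,5,5,7,7,10,11,12]

Per-enzyme occurrences:
  OquII (TGGGT, off=3): starts [8, 27, 34, 50, 57] → cuts [11, 30, 37, 53, 60]
  LmaIV (TTGTGG, off=5): starts [21] → cuts [26]
  GruIX (TAAAATGA, off=2): starts [40] → cuts [42]
  MvoV (AAAGT, off=1): starts [15] → cuts [16]

Pooled cuts: [11, 16, 26, 30, 37, 42, 53, 60]

Fragments:
  11→16: 5 bp
  16→26: 10 bp
  26→30: 4 bp
  30→37: 7 bp
  37→42: 5 bp
  42→53: 11 bp
  53→60: 7 bp
  60→11 (wrap): 61-60+11 = 12 bp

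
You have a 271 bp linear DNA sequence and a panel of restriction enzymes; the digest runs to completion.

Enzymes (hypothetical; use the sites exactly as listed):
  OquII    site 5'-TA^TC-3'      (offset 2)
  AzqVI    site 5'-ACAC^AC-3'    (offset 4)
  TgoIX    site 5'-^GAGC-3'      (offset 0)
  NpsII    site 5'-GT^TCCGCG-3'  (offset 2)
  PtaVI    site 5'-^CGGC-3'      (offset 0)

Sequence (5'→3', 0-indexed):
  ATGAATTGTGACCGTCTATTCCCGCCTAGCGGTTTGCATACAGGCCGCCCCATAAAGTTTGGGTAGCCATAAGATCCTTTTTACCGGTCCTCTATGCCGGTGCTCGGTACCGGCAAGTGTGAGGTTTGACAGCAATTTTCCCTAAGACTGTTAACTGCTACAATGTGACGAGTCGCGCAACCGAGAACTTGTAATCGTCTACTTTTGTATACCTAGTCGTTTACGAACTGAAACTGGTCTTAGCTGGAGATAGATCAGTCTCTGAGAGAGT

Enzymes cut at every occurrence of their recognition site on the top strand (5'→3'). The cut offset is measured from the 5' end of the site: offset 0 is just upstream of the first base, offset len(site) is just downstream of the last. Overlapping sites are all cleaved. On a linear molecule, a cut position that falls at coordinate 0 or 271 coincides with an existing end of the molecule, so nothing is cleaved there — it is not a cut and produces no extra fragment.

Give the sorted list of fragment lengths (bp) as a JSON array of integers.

[110,161]

Per-enzyme occurrences:
  OquII (TATC, off=2): no sites
  AzqVI (ACACAC, off=4): no sites
  TgoIX (GAGC, off=0): no sites
  NpsII (GTTCCGCG, off=2): no sites
  PtaVI CGGC/0: at [110] ⇒ [110]

All cut coordinates (distinct, sorted): [110]

Fragments:
  [0,110): 110 bp
  [110,271): 161 bp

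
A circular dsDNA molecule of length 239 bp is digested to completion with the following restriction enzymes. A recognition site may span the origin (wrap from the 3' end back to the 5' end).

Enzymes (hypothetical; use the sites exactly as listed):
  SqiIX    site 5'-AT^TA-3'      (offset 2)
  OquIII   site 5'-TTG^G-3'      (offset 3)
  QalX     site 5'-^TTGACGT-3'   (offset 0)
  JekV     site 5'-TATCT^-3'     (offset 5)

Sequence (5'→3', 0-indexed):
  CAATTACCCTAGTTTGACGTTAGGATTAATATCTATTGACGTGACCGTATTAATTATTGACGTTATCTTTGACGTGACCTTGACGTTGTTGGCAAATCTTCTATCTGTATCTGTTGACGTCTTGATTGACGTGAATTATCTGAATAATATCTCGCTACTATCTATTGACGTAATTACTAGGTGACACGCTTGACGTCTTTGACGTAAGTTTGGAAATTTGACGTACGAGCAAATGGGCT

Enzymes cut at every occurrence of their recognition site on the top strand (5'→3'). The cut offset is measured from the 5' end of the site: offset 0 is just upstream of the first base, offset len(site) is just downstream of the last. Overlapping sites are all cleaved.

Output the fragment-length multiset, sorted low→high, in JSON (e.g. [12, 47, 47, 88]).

Scan for sites:
  SqiIX ATTA/2: at [2, 24, 48, 52, 134, 172] ⇒ [4, 26, 50, 54, 136, 174]
  OquIII TTGG/3: at [88, 209] ⇒ [91, 212]
  QalX TTGACGT/0: at [13, 35, 56, 68, 79, 113, 125, 164, 189, 198, 217] ⇒ [13, 35, 56, 68, 79, 113, 125, 164, 189, 198, 217]
  JekV TATCT/5: at [29, 63, 101, 107, 136, 147, 158] ⇒ [34, 68, 106, 112, 141, 152, 163]

Pooled cuts: [4, 13, 26, 34, 35, 50, 54, 56, 68, 79, 91, 106, 112, 113, 125, 136, 141, 152, 163, 164, 174, 189, 198, 212, 217]

Fragment lengths:
  4→13: 9 bp
  13→26: 13 bp
  26→34: 8 bp
  34→35: 1 bp
  35→50: 15 bp
  50→54: 4 bp
  54→56: 2 bp
  56→68: 12 bp
  68→79: 11 bp
  79→91: 12 bp
  91→106: 15 bp
  106→112: 6 bp
  112→113: 1 bp
  113→125: 12 bp
  125→136: 11 bp
  136→141: 5 bp
  141→152: 11 bp
  152→163: 11 bp
  163→164: 1 bp
  164→174: 10 bp
  174→189: 15 bp
  189→198: 9 bp
  198→212: 14 bp
  212→217: 5 bp
  217→4 (wrap): 239-217+4 = 26 bp

[1,1,1,2,4,5,5,6,8,9,9,10,11,11,11,11,12,12,12,13,14,15,15,15,26]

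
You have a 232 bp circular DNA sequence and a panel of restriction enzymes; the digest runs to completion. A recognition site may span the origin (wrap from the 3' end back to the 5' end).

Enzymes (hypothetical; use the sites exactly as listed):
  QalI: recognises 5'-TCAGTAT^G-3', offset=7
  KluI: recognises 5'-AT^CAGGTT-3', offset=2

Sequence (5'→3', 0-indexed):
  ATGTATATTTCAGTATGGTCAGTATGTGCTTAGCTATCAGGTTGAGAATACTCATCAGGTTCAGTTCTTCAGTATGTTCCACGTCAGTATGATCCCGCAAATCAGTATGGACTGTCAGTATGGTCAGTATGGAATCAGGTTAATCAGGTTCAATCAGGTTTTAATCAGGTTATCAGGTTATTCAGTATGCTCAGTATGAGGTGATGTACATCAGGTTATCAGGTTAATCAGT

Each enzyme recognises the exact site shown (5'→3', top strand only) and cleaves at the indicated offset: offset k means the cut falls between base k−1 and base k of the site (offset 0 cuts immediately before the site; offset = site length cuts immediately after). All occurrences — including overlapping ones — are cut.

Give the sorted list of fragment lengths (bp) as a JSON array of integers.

[5,8,8,9,9,9,9,10,11,12,13,14,14,15,15,15,18,18,20]

Per-enzyme occurrences:
  QalI (TCAGTATG, off=7): starts [9, 18, 68, 83, 101, 114, 123, 181, 190, 227] → cuts [2, 16, 25, 75, 90, 108, 121, 130, 188, 197]
  KluI (ATCAGGTT, off=2): starts [35, 53, 133, 142, 152, 163, 171, 209, 217] → cuts [37, 55, 135, 144, 154, 165, 173, 211, 219]

Pooled cuts: [2, 16, 25, 37, 55, 75, 90, 108, 121, 130, 135, 144, 154, 165, 173, 188, 197, 211, 219]

Fragment lengths:
  2→16: 14 bp
  16→25: 9 bp
  25→37: 12 bp
  37→55: 18 bp
  55→75: 20 bp
  75→90: 15 bp
  90→108: 18 bp
  108→121: 13 bp
  121→130: 9 bp
  130→135: 5 bp
  135→144: 9 bp
  144→154: 10 bp
  154→165: 11 bp
  165→173: 8 bp
  173→188: 15 bp
  188→197: 9 bp
  197→211: 14 bp
  211→219: 8 bp
  219→2 (wrap): 232-219+2 = 15 bp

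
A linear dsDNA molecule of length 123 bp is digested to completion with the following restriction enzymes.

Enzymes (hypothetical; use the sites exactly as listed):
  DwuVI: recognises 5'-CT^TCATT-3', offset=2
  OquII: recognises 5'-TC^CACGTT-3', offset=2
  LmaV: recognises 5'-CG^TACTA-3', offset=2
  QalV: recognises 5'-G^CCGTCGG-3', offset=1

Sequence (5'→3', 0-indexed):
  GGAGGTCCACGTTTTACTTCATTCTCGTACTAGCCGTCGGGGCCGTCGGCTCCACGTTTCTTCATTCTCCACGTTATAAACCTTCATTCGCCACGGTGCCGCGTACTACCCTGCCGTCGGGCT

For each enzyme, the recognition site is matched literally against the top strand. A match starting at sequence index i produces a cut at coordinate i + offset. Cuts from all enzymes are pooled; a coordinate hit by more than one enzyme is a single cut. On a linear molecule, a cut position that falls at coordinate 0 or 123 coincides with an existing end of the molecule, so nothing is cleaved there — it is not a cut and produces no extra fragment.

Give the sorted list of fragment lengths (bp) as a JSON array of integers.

[6,7,8,9,9,9,10,10,10,11,14,20]

Site scan:
  DwuVI CTTCATT/2: at [16, 59, 81] ⇒ [18, 61, 83]
  OquII TCCACGTT/2: at [5, 50, 67] ⇒ [7, 52, 69]
  LmaV CGTACTA/2: at [25, 101] ⇒ [27, 103]
  QalV GCCGTCGG/1: at [32, 41, 112] ⇒ [33, 42, 113]

Pooled cuts: [7, 18, 27, 33, 42, 52, 61, 69, 83, 103, 113]

Fragments:
  [0,7): 7 bp
  [7,18): 11 bp
  [18,27): 9 bp
  [27,33): 6 bp
  [33,42): 9 bp
  [42,52): 10 bp
  [52,61): 9 bp
  [61,69): 8 bp
  [69,83): 14 bp
  [83,103): 20 bp
  [103,113): 10 bp
  [113,123): 10 bp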